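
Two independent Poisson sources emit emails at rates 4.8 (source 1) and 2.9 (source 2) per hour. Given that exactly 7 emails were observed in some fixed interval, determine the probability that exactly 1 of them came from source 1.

Given the total, each event is independently from source 1 with probability p = λ_1/(λ_1+λ_2) = 4.8/7.7 ≈ 0.6234.
So K ~ Binomial(7, 4.8/7.7): P(K = 1) = C(7,1) · (4.8/7.7)^1 · (2.9/7.7)^6 ≈ 0.0125.

0.0125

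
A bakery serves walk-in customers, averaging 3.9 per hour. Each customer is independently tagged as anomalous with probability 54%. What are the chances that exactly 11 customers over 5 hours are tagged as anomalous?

Thinning: the customers that are tagged as anomalous themselves form a Poisson process with rate 0.54 × 3.9 = 2.106 per hour.
Over the interval, μ = 2.106 × 5 = 10.53 (5 hours).
P(N = 11) = e^(−10.53) · 10.53^11/11! ≈ 0.1182.

0.1182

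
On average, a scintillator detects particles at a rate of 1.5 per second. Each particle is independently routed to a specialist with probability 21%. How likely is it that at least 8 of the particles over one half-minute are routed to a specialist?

Thinning: the particles that are routed to a specialist themselves form a Poisson process with rate 0.21 × 1.5 = 0.315 per second.
Over the interval, μ = 0.315 × 30 = 9.45 (a half-minute = 30 seconds).
P(N ≥ 8) = 1 − P(N ≤ 7) ≈ 0.7261.

0.7261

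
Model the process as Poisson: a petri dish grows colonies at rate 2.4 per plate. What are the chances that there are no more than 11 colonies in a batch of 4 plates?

0.7412

Over the interval, μ = 2.4 × 4 = 9.6 (a batch of 4 plates = 4 plates).
P(N ≤ 11) = Σ_{j=0}^{11} e^(−μ) μ^j/j! ≈ 0.7412.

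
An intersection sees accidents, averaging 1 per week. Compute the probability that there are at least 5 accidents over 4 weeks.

0.3712

Over the interval, μ = 1 × 4 = 4 (4 weeks).
P(N ≥ 5) = 1 − P(N ≤ 4) = 1 − Σ_{j=0}^{4} e^(−μ) μ^j/j! ≈ 0.3712.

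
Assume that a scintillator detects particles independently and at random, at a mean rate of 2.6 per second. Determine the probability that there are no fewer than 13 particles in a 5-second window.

Over the interval, μ = 2.6 × 5 = 13 (a 5-second window = 5 seconds).
P(N ≥ 13) = 1 − P(N ≤ 12) = 1 − Σ_{j=0}^{12} e^(−μ) μ^j/j! ≈ 0.5369.

0.5369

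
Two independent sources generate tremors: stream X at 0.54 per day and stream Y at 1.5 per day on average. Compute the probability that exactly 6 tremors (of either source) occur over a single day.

0.0130

Independent Poisson processes superpose: combined rate λ = 0.54 + 1.5 = 2.04 per day.
So μ = 2.04.
P(N = 6) = e^(−2.04) · 2.04^6/6! ≈ 0.0130.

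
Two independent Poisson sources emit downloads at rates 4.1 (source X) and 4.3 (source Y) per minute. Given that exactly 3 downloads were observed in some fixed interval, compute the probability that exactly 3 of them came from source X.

0.1163

Given the total, each event is independently from source X with probability p = λ_X/(λ_X+λ_Y) = 4.1/8.4 ≈ 0.4881.
So K ~ Binomial(3, 4.1/8.4): P(K = 3) = C(3,3) · (4.1/8.4)^3 · (4.3/8.4)^0 ≈ 0.1163.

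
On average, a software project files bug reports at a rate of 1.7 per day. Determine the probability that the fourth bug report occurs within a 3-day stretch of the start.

Over the interval, μ = 1.7 × 3 = 5.1 (a 3-day stretch = 3 days).
The fourth arrival falls in the interval iff at least 4 events occur there: P(S_4 ≤ t) = P(N ≥ 4) = 1 − P(N ≤ 3) ≈ 0.7487.

0.7487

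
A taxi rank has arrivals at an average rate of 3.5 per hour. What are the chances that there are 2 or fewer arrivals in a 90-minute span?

0.1051

Over the interval, μ = 3.5 × 1.5 = 5.25 (a 90-minute span = 1.5 hours).
P(N ≤ 2) = Σ_{j=0}^{2} e^(−μ) μ^j/j! ≈ 0.1051.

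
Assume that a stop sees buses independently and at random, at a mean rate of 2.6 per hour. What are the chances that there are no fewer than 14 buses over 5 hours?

Over the interval, μ = 2.6 × 5 = 13 (5 hours).
P(N ≥ 14) = 1 − P(N ≤ 13) = 1 − Σ_{j=0}^{13} e^(−μ) μ^j/j! ≈ 0.4270.

0.4270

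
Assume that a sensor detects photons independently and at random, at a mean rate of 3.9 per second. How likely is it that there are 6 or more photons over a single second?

With mean μ = 3.9 per second,
P(N ≥ 6) = 1 − P(N ≤ 5) = 1 − Σ_{j=0}^{5} e^(−μ) μ^j/j! ≈ 0.1994.

0.1994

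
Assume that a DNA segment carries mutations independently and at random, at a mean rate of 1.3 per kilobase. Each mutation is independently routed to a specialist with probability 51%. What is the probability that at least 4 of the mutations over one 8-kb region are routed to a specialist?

Thinning: the mutations that are routed to a specialist themselves form a Poisson process with rate 0.51 × 1.3 = 0.663 per kilobase.
Over the interval, μ = 0.663 × 8 = 5.304 (an 8-kb region = 8 kilobases).
P(N ≥ 4) = 1 − P(N ≤ 3) ≈ 0.7751.

0.7751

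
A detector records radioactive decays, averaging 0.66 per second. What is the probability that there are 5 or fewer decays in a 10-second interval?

0.3547

Over the interval, μ = 0.66 × 10 = 6.6 (a 10-second interval = 10 seconds).
P(N ≤ 5) = Σ_{j=0}^{5} e^(−μ) μ^j/j! ≈ 0.3547.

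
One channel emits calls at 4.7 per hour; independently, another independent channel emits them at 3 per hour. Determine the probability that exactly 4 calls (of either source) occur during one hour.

Independent Poisson processes superpose: combined rate λ = 4.7 + 3 = 7.7 per hour.
So μ = 7.7.
P(N = 4) = e^(−7.7) · 7.7^4/4! ≈ 0.0663.

0.0663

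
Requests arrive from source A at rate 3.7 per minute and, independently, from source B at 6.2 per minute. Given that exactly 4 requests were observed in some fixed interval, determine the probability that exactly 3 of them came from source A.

0.1308

Given the total, each event is independently from source A with probability p = λ_A/(λ_A+λ_B) = 3.7/9.9 ≈ 0.3737.
So K ~ Binomial(4, 3.7/9.9): P(K = 3) = C(4,3) · (3.7/9.9)^3 · (6.2/9.9)^1 ≈ 0.1308.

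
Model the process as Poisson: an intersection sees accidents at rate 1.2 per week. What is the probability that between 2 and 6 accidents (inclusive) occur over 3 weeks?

Over the interval, μ = 1.2 × 3 = 3.6 (3 weeks).
P(2 ≤ N ≤ 6) = Σ_{j=2}^{6} e^(−3.6) · 3.6^j/j! ≈ 0.8010.

0.8010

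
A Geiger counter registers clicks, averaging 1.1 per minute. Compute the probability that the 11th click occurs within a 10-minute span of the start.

0.5401

Over the interval, μ = 1.1 × 10 = 11 (a 10-minute span = 10 minutes).
The 11th arrival falls in the interval iff at least 11 events occur there: P(S_11 ≤ t) = P(N ≥ 11) = 1 − P(N ≤ 10) ≈ 0.5401.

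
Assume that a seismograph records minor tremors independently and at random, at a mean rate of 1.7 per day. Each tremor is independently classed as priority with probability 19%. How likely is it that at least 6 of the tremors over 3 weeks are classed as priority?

Thinning: the tremors that are classed as priority themselves form a Poisson process with rate 0.19 × 1.7 = 0.323 per day.
Over the interval, μ = 0.323 × 21 = 6.783 (3 weeks = 21 days).
P(N ≥ 6) = 1 − P(N ≤ 5) ≈ 0.6707.

0.6707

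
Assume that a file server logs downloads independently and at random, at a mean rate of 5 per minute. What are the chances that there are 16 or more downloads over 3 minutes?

0.4319

Over the interval, μ = 5 × 3 = 15 (3 minutes).
P(N ≥ 16) = 1 − P(N ≤ 15) = 1 − Σ_{j=0}^{15} e^(−μ) μ^j/j! ≈ 0.4319.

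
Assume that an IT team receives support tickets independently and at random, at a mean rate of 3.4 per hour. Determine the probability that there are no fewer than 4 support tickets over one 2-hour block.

Over the interval, μ = 3.4 × 2 = 6.8 (a 2-hour block = 2 hours).
P(N ≥ 4) = 1 − P(N ≤ 3) = 1 − Σ_{j=0}^{3} e^(−μ) μ^j/j! ≈ 0.9072.

0.9072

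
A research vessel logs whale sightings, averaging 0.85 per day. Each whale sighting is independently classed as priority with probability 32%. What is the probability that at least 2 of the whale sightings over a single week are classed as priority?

Thinning: the whale sightings that are classed as priority themselves form a Poisson process with rate 0.32 × 0.85 = 0.272 per day.
Over the interval, μ = 0.272 × 7 = 1.904 (a week = 7 days).
P(N ≥ 2) = 1 − P(N ≤ 1) ≈ 0.5674.

0.5674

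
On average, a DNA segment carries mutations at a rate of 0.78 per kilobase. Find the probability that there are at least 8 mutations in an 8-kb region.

0.2897

Over the interval, μ = 0.78 × 8 = 6.24 (an 8-kb region = 8 kilobases).
P(N ≥ 8) = 1 − P(N ≤ 7) = 1 − Σ_{j=0}^{7} e^(−μ) μ^j/j! ≈ 0.2897.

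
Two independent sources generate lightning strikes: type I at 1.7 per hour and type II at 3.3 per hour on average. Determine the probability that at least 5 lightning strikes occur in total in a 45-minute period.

Independent Poisson processes superpose: combined rate λ = 1.7 + 3.3 = 5 per hour.
Over the interval, μ = 5 × 0.75 = 3.75 (a 45-minute period = 0.75 hours).
P(N ≥ 5) = 1 − P(N ≤ 4) ≈ 0.3225.

0.3225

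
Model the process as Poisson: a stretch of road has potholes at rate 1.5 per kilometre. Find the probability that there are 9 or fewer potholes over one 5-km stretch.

0.7764

Over the interval, μ = 1.5 × 5 = 7.5 (a 5-km stretch = 5 kilometres).
P(N ≤ 9) = Σ_{j=0}^{9} e^(−μ) μ^j/j! ≈ 0.7764.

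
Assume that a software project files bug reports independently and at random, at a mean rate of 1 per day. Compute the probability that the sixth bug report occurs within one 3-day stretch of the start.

Over the interval, μ = 1 × 3 = 3 (a 3-day stretch = 3 days).
The sixth arrival falls in the interval iff at least 6 events occur there: P(S_6 ≤ t) = P(N ≥ 6) = 1 − P(N ≤ 5) ≈ 0.0839.

0.0839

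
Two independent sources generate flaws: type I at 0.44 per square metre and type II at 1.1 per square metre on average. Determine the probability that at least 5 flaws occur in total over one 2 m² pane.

0.1984

Independent Poisson processes superpose: combined rate λ = 0.44 + 1.1 = 1.54 per square metre.
Over the interval, μ = 1.54 × 2 = 3.08 (a 2 m² pane = 2 square metres).
P(N ≥ 5) = 1 − P(N ≤ 4) ≈ 0.1984.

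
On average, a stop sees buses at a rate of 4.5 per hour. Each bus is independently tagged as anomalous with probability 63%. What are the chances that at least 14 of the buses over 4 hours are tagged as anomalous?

0.2511

Thinning: the buses that are tagged as anomalous themselves form a Poisson process with rate 0.63 × 4.5 = 2.835 per hour.
Over the interval, μ = 2.835 × 4 = 11.34 (4 hours).
P(N ≥ 14) = 1 − P(N ≤ 13) ≈ 0.2511.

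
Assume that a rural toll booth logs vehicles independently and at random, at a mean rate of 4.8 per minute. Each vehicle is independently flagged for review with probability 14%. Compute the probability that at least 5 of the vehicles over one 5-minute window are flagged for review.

Thinning: the vehicles that are flagged for review themselves form a Poisson process with rate 0.14 × 4.8 = 0.672 per minute.
Over the interval, μ = 0.672 × 5 = 3.36 (a 5-minute window = 5 minutes).
P(N ≥ 5) = 1 − P(N ≤ 4) ≈ 0.2484.

0.2484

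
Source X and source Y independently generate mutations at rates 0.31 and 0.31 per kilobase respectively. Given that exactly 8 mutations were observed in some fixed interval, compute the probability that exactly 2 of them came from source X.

0.1094

Given the total, each event is independently from source X with probability p = λ_X/(λ_X+λ_Y) = 0.31/0.62 = 0.5000.
So K ~ Binomial(8, 0.31/0.62): P(K = 2) = C(8,2) · (0.31/0.62)^2 · (0.31/0.62)^6 ≈ 0.1094.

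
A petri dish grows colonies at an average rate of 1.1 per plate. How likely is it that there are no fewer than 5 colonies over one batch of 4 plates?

0.4488

Over the interval, μ = 1.1 × 4 = 4.4 (a batch of 4 plates = 4 plates).
P(N ≥ 5) = 1 − P(N ≤ 4) = 1 − Σ_{j=0}^{4} e^(−μ) μ^j/j! ≈ 0.4488.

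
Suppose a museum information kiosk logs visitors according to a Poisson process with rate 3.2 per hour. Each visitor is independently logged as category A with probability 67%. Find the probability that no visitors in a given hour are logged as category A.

0.1172

Thinning: the visitors that are logged as category A themselves form a Poisson process with rate 0.67 × 3.2 = 2.144 per hour.
So μ = 2.144.
P(N = 0) = e^(−2.144) · 2.144^0/0! ≈ 0.1172.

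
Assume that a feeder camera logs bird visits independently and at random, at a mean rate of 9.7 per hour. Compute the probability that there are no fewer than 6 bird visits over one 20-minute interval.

0.1092

Over the interval, μ = 9.7 × 1/3 ≈ 3.23333 (a 20-minute interval = 1/3 hours).
P(N ≥ 6) = 1 − P(N ≤ 5) = 1 − Σ_{j=0}^{5} e^(−μ) μ^j/j! ≈ 0.1092.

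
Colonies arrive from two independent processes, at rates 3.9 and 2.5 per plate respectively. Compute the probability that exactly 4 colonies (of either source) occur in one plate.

0.1162

Independent Poisson processes superpose: combined rate λ = 3.9 + 2.5 = 6.4 per plate.
So μ = 6.4.
P(N = 4) = e^(−6.4) · 6.4^4/4! ≈ 0.1162.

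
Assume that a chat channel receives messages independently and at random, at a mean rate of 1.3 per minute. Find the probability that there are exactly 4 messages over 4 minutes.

0.1681

Over the interval, μ = 1.3 × 4 = 5.2 (4 minutes).
P(N = 4) = e^(−μ) μ^4/4! = e^(−5.2) · 5.2^4/24 ≈ 0.1681.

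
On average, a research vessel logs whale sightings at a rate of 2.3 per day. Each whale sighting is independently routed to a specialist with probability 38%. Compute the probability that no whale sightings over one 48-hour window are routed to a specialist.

Thinning: the whale sightings that are routed to a specialist themselves form a Poisson process with rate 0.38 × 2.3 = 0.874 per day.
Over the interval, μ = 0.874 × 2 = 1.748 (a 48-hour window = 2 days).
P(N = 0) = e^(−1.748) · 1.748^0/0! ≈ 0.1741.

0.1741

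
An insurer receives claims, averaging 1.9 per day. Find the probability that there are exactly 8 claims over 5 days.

0.1232

Over the interval, μ = 1.9 × 5 = 9.5 (5 days).
P(N = 8) = e^(−μ) μ^8/8! = e^(−9.5) · 9.5^8/40320 ≈ 0.1232.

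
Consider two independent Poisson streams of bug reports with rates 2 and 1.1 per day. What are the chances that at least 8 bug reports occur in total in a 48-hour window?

0.2840

Independent Poisson processes superpose: combined rate λ = 2 + 1.1 = 3.1 per day.
Over the interval, μ = 3.1 × 2 = 6.2 (a 48-hour window = 2 days).
P(N ≥ 8) = 1 − P(N ≤ 7) ≈ 0.2840.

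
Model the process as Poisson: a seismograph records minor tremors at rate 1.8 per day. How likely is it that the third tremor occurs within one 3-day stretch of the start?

Over the interval, μ = 1.8 × 3 = 5.4 (a 3-day stretch = 3 days).
The third arrival falls in the interval iff at least 3 events occur there: P(S_3 ≤ t) = P(N ≥ 3) = 1 − P(N ≤ 2) ≈ 0.9052.

0.9052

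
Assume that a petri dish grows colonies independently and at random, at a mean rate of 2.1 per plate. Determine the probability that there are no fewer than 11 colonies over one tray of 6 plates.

0.7124

Over the interval, μ = 2.1 × 6 = 12.6 (a tray of 6 plates = 6 plates).
P(N ≥ 11) = 1 − P(N ≤ 10) = 1 − Σ_{j=0}^{10} e^(−μ) μ^j/j! ≈ 0.7124.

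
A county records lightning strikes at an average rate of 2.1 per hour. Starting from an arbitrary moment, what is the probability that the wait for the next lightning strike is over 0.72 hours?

The wait for the next event is exponential with rate λ = 2.1 per hour.
P(T > 0.72) = e^(−λt) = e^(−2.1 × 0.72) = e^(−1.512) ≈ 0.2205.

0.2205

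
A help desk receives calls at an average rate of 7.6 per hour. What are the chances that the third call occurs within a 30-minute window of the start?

Over the interval, μ = 7.6 × 0.5 = 3.8 (a 30-minute window = 0.5 hours).
The third arrival falls in the interval iff at least 3 events occur there: P(S_3 ≤ t) = P(N ≥ 3) = 1 − P(N ≤ 2) ≈ 0.7311.

0.7311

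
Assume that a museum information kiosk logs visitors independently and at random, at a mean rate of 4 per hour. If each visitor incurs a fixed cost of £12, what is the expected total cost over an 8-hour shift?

E[N] = 4 × 8 = 32 (an 8-hour shift = 8 hours); E[cost] = 32 × £12 = £384.

£384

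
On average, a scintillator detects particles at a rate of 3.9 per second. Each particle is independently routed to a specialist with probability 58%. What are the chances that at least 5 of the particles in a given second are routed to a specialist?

0.0794

Thinning: the particles that are routed to a specialist themselves form a Poisson process with rate 0.58 × 3.9 = 2.262 per second.
So μ = 2.262.
P(N ≥ 5) = 1 − P(N ≤ 4) ≈ 0.0794.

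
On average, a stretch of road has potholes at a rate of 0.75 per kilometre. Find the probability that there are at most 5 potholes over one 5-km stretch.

0.8229

Over the interval, μ = 0.75 × 5 = 3.75 (a 5-km stretch = 5 kilometres).
P(N ≤ 5) = Σ_{j=0}^{5} e^(−μ) μ^j/j! ≈ 0.8229.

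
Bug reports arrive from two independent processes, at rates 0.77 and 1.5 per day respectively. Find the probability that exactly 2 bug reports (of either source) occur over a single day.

Independent Poisson processes superpose: combined rate λ = 0.77 + 1.5 = 2.27 per day.
So μ = 2.27.
P(N = 2) = e^(−2.27) · 2.27^2/2! ≈ 0.2662.

0.2662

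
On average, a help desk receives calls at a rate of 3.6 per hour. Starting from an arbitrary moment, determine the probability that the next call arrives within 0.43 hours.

0.7873

Inter-arrival times are exponential with rate λ = 3.6 per hour.
P(T ≤ 0.43) = 1 − e^(−λt) = 1 − e^(−3.6 × 0.43) = 1 − e^(−1.548) ≈ 0.7873.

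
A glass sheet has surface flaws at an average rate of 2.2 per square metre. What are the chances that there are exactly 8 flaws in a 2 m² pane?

0.0428

Over the interval, μ = 2.2 × 2 = 4.4 (a 2 m² pane = 2 square metres).
P(N = 8) = e^(−μ) μ^8/8! = e^(−4.4) · 4.4^8/40320 ≈ 0.0428.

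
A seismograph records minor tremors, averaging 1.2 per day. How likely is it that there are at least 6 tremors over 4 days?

0.3490

Over the interval, μ = 1.2 × 4 = 4.8 (4 days).
P(N ≥ 6) = 1 − P(N ≤ 5) = 1 − Σ_{j=0}^{5} e^(−μ) μ^j/j! ≈ 0.3490.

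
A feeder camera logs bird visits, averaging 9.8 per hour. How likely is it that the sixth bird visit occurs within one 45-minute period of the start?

0.7417

Over the interval, μ = 9.8 × 0.75 = 7.35 (a 45-minute period = 0.75 hours).
The sixth arrival falls in the interval iff at least 6 events occur there: P(S_6 ≤ t) = P(N ≥ 6) = 1 − P(N ≤ 5) ≈ 0.7417.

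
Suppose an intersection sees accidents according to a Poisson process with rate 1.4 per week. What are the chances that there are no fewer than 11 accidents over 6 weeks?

Over the interval, μ = 1.4 × 6 = 8.4 (6 weeks).
P(N ≥ 11) = 1 − P(N ≤ 10) = 1 − Σ_{j=0}^{10} e^(−μ) μ^j/j! ≈ 0.2257.

0.2257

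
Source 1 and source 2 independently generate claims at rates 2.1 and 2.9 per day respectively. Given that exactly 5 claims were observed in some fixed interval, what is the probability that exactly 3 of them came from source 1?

Given the total, each event is independently from source 1 with probability p = λ_1/(λ_1+λ_2) = 2.1/5 = 0.4200.
So K ~ Binomial(5, 2.1/5): P(K = 3) = C(5,3) · (2.1/5)^3 · (2.9/5)^2 ≈ 0.2492.

0.2492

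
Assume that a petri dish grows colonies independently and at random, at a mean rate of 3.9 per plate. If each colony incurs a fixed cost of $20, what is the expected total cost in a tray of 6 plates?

E[N] = 3.9 × 6 = 23.4 (a tray of 6 plates = 6 plates); E[cost] = 23.4 × $20 = $468.

$468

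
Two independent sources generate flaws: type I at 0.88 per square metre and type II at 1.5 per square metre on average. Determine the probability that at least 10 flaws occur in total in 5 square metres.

0.7488

Independent Poisson processes superpose: combined rate λ = 0.88 + 1.5 = 2.38 per square metre.
Over the interval, μ = 2.38 × 5 = 11.9 (5 square metres).
P(N ≥ 10) = 1 − P(N ≤ 9) ≈ 0.7488.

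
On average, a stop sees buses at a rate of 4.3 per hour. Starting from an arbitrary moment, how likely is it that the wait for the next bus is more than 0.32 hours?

0.2526

The wait for the next event is exponential with rate λ = 4.3 per hour.
P(T > 0.32) = e^(−λt) = e^(−4.3 × 0.32) = e^(−1.376) ≈ 0.2526.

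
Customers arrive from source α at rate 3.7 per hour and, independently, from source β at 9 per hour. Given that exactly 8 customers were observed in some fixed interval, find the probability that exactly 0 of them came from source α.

0.0636

Given the total, each event is independently from source α with probability p = λ_α/(λ_α+λ_β) = 3.7/12.7 ≈ 0.2913.
So K ~ Binomial(8, 3.7/12.7): P(K = 0) = C(8,0) · (3.7/12.7)^0 · (9/12.7)^8 ≈ 0.0636.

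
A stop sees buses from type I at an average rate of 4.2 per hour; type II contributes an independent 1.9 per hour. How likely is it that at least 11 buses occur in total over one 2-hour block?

0.6734

Independent Poisson processes superpose: combined rate λ = 4.2 + 1.9 = 6.1 per hour.
Over the interval, μ = 6.1 × 2 = 12.2 (a 2-hour block = 2 hours).
P(N ≥ 11) = 1 − P(N ≤ 10) ≈ 0.6734.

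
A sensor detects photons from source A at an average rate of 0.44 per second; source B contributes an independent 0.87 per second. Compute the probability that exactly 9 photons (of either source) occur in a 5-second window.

Independent Poisson processes superpose: combined rate λ = 0.44 + 0.87 = 1.31 per second.
Over the interval, μ = 1.31 × 5 = 6.55 (a 5-second window = 5 seconds).
P(N = 9) = e^(−6.55) · 6.55^9/9! ≈ 0.0875.

0.0875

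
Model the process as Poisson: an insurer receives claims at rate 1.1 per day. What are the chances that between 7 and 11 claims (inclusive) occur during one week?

Over the interval, μ = 1.1 × 7 = 7.7 (a week = 7 days).
P(7 ≤ N ≤ 11) = Σ_{j=7}^{11} e^(−7.7) · 7.7^j/j! ≈ 0.5571.

0.5571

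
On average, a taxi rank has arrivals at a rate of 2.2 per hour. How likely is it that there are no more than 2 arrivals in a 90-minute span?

0.3594

Over the interval, μ = 2.2 × 1.5 = 3.3 (a 90-minute span = 1.5 hours).
P(N ≤ 2) = Σ_{j=0}^{2} e^(−μ) μ^j/j! ≈ 0.3594.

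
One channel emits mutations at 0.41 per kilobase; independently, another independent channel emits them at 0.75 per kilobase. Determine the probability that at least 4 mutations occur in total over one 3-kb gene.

0.4590

Independent Poisson processes superpose: combined rate λ = 0.41 + 0.75 = 1.16 per kilobase.
Over the interval, μ = 1.16 × 3 = 3.48 (a 3-kb gene = 3 kilobases).
P(N ≥ 4) = 1 − P(N ≤ 3) ≈ 0.4590.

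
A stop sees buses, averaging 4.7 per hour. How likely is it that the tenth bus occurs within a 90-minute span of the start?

Over the interval, μ = 4.7 × 1.5 = 7.05 (a 90-minute span = 1.5 hours).
The tenth arrival falls in the interval iff at least 10 events occur there: P(S_10 ≤ t) = P(N ≥ 10) = 1 − P(N ≤ 9) ≈ 0.1746.

0.1746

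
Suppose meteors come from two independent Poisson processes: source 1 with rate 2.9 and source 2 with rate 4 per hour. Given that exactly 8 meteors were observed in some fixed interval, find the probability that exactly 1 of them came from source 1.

Given the total, each event is independently from source 1 with probability p = λ_1/(λ_1+λ_2) = 2.9/6.9 ≈ 0.4203.
So K ~ Binomial(8, 2.9/6.9): P(K = 1) = C(8,1) · (2.9/6.9)^1 · (4/6.9)^7 ≈ 0.0740.

0.0740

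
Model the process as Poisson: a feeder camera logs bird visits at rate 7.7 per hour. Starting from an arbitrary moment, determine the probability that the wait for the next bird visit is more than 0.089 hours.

0.5039

The wait for the next event is exponential with rate λ = 7.7 per hour.
P(T > 0.089) = e^(−λt) = e^(−7.7 × 0.089) = e^(−0.6853) ≈ 0.5039.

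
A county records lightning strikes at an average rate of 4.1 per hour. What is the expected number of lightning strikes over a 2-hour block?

E[N] = λt = 4.1 × 2 = 8.2 (a 2-hour block = 2 hours).

8.2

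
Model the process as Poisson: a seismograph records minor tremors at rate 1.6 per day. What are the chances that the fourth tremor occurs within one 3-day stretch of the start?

0.7058

Over the interval, μ = 1.6 × 3 = 4.8 (a 3-day stretch = 3 days).
The fourth arrival falls in the interval iff at least 4 events occur there: P(S_4 ≤ t) = P(N ≥ 4) = 1 − P(N ≤ 3) ≈ 0.7058.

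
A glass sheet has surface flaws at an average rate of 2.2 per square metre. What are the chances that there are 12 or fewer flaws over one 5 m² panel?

0.6887

Over the interval, μ = 2.2 × 5 = 11 (a 5 m² panel = 5 square metres).
P(N ≤ 12) = Σ_{j=0}^{12} e^(−μ) μ^j/j! ≈ 0.6887.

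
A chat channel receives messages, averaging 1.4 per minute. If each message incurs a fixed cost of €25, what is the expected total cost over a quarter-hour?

E[N] = 1.4 × 15 = 21 (a quarter-hour = 15 minutes); E[cost] = 21 × €25 = €525.

€525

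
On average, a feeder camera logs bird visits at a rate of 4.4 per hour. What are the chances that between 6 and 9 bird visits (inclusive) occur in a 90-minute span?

0.5140

Over the interval, μ = 4.4 × 1.5 = 6.6 (a 90-minute span = 1.5 hours).
P(6 ≤ N ≤ 9) = Σ_{j=6}^{9} e^(−6.6) · 6.6^j/j! ≈ 0.5140.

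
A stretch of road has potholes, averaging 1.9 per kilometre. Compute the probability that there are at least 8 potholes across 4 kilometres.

Over the interval, μ = 1.9 × 4 = 7.6 (4 kilometres).
P(N ≥ 8) = 1 − P(N ≤ 7) = 1 − Σ_{j=0}^{7} e^(−μ) μ^j/j! ≈ 0.4900.

0.4900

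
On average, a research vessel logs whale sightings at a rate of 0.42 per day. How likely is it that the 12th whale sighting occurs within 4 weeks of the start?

0.5107

Over the interval, μ = 0.42 × 28 = 11.76 (4 weeks = 28 days).
The 12th arrival falls in the interval iff at least 12 events occur there: P(S_12 ≤ t) = P(N ≥ 12) = 1 − P(N ≤ 11) ≈ 0.5107.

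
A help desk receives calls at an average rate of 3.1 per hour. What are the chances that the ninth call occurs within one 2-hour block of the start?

Over the interval, μ = 3.1 × 2 = 6.2 (a 2-hour block = 2 hours).
The ninth arrival falls in the interval iff at least 9 events occur there: P(S_9 ≤ t) = P(N ≥ 9) = 1 − P(N ≤ 8) ≈ 0.1741.

0.1741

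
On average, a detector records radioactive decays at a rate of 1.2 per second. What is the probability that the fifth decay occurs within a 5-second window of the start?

0.7149

Over the interval, μ = 1.2 × 5 = 6 (a 5-second window = 5 seconds).
The fifth arrival falls in the interval iff at least 5 events occur there: P(S_5 ≤ t) = P(N ≥ 5) = 1 − P(N ≤ 4) ≈ 0.7149.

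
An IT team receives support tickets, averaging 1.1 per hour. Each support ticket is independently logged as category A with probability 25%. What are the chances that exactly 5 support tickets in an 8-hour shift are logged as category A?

0.0476

Thinning: the support tickets that are logged as category A themselves form a Poisson process with rate 0.25 × 1.1 = 0.275 per hour.
Over the interval, μ = 0.275 × 8 = 2.2 (an 8-hour shift = 8 hours).
P(N = 5) = e^(−2.2) · 2.2^5/5! ≈ 0.0476.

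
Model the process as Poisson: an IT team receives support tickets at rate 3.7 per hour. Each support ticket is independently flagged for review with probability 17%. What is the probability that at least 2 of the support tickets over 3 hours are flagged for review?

0.5625

Thinning: the support tickets that are flagged for review themselves form a Poisson process with rate 0.17 × 3.7 = 0.629 per hour.
Over the interval, μ = 0.629 × 3 = 1.887 (3 hours).
P(N ≥ 2) = 1 − P(N ≤ 1) ≈ 0.5625.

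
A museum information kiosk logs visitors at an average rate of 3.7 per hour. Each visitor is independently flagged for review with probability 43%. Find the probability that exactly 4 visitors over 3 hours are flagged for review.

0.1828

Thinning: the visitors that are flagged for review themselves form a Poisson process with rate 0.43 × 3.7 = 1.591 per hour.
Over the interval, μ = 1.591 × 3 = 4.773 (3 hours).
P(N = 4) = e^(−4.773) · 4.773^4/4! ≈ 0.1828.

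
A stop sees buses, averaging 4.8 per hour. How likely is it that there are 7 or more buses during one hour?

0.2092

With mean μ = 4.8 per hour,
P(N ≥ 7) = 1 − P(N ≤ 6) = 1 − Σ_{j=0}^{6} e^(−μ) μ^j/j! ≈ 0.2092.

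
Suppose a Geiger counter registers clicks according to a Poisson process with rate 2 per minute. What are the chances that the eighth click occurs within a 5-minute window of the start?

Over the interval, μ = 2 × 5 = 10 (a 5-minute window = 5 minutes).
The eighth arrival falls in the interval iff at least 8 events occur there: P(S_8 ≤ t) = P(N ≥ 8) = 1 − P(N ≤ 7) ≈ 0.7798.

0.7798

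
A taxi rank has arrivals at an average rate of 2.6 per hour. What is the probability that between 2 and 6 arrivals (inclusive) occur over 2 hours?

Over the interval, μ = 2.6 × 2 = 5.2 (2 hours).
P(2 ≤ N ≤ 6) = Σ_{j=2}^{6} e^(−5.2) · 5.2^j/j! ≈ 0.6982.

0.6982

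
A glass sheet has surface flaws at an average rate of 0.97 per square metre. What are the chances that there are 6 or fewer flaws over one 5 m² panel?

0.7838

Over the interval, μ = 0.97 × 5 = 4.85 (a 5 m² panel = 5 square metres).
P(N ≤ 6) = Σ_{j=0}^{6} e^(−μ) μ^j/j! ≈ 0.7838.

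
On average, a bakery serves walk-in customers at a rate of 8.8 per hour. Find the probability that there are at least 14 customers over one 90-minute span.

Over the interval, μ = 8.8 × 1.5 = 13.2 (a 90-minute span = 1.5 hours).
P(N ≥ 14) = 1 − P(N ≤ 13) = 1 − Σ_{j=0}^{13} e^(−μ) μ^j/j! ≈ 0.4489.

0.4489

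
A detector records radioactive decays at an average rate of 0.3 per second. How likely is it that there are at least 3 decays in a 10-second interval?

0.5768

Over the interval, μ = 0.3 × 10 = 3 (a 10-second interval = 10 seconds).
P(N ≥ 3) = 1 − P(N ≤ 2) = 1 − Σ_{j=0}^{2} e^(−μ) μ^j/j! ≈ 0.5768.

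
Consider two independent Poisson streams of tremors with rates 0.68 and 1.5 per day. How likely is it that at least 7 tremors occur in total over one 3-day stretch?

0.4798

Independent Poisson processes superpose: combined rate λ = 0.68 + 1.5 = 2.18 per day.
Over the interval, μ = 2.18 × 3 = 6.54 (a 3-day stretch = 3 days).
P(N ≥ 7) = 1 − P(N ≤ 6) ≈ 0.4798.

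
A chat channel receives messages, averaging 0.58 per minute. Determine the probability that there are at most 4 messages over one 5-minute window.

Over the interval, μ = 0.58 × 5 = 2.9 (a 5-minute window = 5 minutes).
P(N ≤ 4) = Σ_{j=0}^{4} e^(−μ) μ^j/j! ≈ 0.8318.

0.8318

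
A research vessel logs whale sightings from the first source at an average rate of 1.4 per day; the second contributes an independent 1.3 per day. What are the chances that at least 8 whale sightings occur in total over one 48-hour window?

Independent Poisson processes superpose: combined rate λ = 1.4 + 1.3 = 2.7 per day.
Over the interval, μ = 2.7 × 2 = 5.4 (a 48-hour window = 2 days).
P(N ≥ 8) = 1 − P(N ≤ 7) ≈ 0.1783.

0.1783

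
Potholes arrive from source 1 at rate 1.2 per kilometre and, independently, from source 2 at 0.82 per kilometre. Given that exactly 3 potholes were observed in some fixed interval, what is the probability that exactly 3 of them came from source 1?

Given the total, each event is independently from source 1 with probability p = λ_1/(λ_1+λ_2) = 1.2/2.02 ≈ 0.5941.
So K ~ Binomial(3, 1.2/2.02): P(K = 3) = C(3,3) · (1.2/2.02)^3 · (0.82/2.02)^0 ≈ 0.2096.

0.2096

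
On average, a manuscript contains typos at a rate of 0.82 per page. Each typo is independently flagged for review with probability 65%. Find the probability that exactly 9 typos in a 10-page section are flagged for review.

0.0463

Thinning: the typos that are flagged for review themselves form a Poisson process with rate 0.65 × 0.82 = 0.533 per page.
Over the interval, μ = 0.533 × 10 = 5.33 (a 10-page section = 10 pages).
P(N = 9) = e^(−5.33) · 5.33^9/9! ≈ 0.0463.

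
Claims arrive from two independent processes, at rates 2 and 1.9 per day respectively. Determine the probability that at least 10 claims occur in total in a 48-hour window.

0.2589

Independent Poisson processes superpose: combined rate λ = 2 + 1.9 = 3.9 per day.
Over the interval, μ = 3.9 × 2 = 7.8 (a 48-hour window = 2 days).
P(N ≥ 10) = 1 − P(N ≤ 9) ≈ 0.2589.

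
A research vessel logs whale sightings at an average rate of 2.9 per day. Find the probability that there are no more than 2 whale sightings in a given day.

With mean μ = 2.9 per day,
P(N ≤ 2) = Σ_{j=0}^{2} e^(−μ) μ^j/j! ≈ 0.4460.

0.4460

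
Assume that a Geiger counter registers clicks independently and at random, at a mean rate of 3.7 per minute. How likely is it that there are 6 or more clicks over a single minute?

0.1699

With mean μ = 3.7 per minute,
P(N ≥ 6) = 1 − P(N ≤ 5) = 1 − Σ_{j=0}^{5} e^(−μ) μ^j/j! ≈ 0.1699.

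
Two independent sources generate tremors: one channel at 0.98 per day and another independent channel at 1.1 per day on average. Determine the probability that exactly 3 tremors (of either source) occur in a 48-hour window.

Independent Poisson processes superpose: combined rate λ = 0.98 + 1.1 = 2.08 per day.
Over the interval, μ = 2.08 × 2 = 4.16 (a 48-hour window = 2 days).
P(N = 3) = e^(−4.16) · 4.16^3/3! ≈ 0.1873.

0.1873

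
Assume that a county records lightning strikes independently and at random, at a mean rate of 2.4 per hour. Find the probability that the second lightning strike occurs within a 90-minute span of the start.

Over the interval, μ = 2.4 × 1.5 = 3.6 (a 90-minute span = 1.5 hours).
The second arrival falls in the interval iff at least 2 events occur there: P(S_2 ≤ t) = P(N ≥ 2) = 1 − P(N ≤ 1) ≈ 0.8743.

0.8743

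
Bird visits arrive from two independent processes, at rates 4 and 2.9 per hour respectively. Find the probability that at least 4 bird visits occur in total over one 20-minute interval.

0.2007

Independent Poisson processes superpose: combined rate λ = 4 + 2.9 = 6.9 per hour.
Over the interval, μ = 6.9 × 1/3 = 2.3 (a 20-minute interval = 1/3 hours).
P(N ≥ 4) = 1 − P(N ≤ 3) ≈ 0.2007.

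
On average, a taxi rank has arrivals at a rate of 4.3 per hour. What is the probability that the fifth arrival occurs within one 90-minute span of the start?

0.7707

Over the interval, μ = 4.3 × 1.5 = 6.45 (a 90-minute span = 1.5 hours).
The fifth arrival falls in the interval iff at least 5 events occur there: P(S_5 ≤ t) = P(N ≥ 5) = 1 − P(N ≤ 4) ≈ 0.7707.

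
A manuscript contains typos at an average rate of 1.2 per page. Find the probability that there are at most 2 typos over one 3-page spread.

Over the interval, μ = 1.2 × 3 = 3.6 (a 3-page spread = 3 pages).
P(N ≤ 2) = Σ_{j=0}^{2} e^(−μ) μ^j/j! ≈ 0.3027.

0.3027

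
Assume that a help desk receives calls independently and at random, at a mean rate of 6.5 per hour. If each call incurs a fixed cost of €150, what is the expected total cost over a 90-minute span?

€1462.5

E[N] = 6.5 × 1.5 = 9.75 (a 90-minute span = 1.5 hours); E[cost] = 9.75 × €150 = €1462.5.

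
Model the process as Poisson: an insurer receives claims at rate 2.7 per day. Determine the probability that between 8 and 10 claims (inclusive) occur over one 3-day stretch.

0.3667

Over the interval, μ = 2.7 × 3 = 8.1 (a 3-day stretch = 3 days).
P(8 ≤ N ≤ 10) = Σ_{j=8}^{10} e^(−8.1) · 8.1^j/j! ≈ 0.3667.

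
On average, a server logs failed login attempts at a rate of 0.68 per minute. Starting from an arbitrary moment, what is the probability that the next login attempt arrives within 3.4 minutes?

0.9009

Inter-arrival times are exponential with rate λ = 0.68 per minute.
P(T ≤ 3.4) = 1 − e^(−λt) = 1 − e^(−0.68 × 3.4) = 1 − e^(−2.312) ≈ 0.9009.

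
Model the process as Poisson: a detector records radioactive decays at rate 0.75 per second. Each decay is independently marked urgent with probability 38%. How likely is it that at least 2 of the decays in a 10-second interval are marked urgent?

0.7773

Thinning: the decays that are marked urgent themselves form a Poisson process with rate 0.38 × 0.75 = 0.285 per second.
Over the interval, μ = 0.285 × 10 = 2.85 (a 10-second interval = 10 seconds).
P(N ≥ 2) = 1 − P(N ≤ 1) ≈ 0.7773.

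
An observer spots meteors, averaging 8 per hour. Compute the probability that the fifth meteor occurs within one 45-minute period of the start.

Over the interval, μ = 8 × 0.75 = 6 (a 45-minute period = 0.75 hours).
The fifth arrival falls in the interval iff at least 5 events occur there: P(S_5 ≤ t) = P(N ≥ 5) = 1 − P(N ≤ 4) ≈ 0.7149.

0.7149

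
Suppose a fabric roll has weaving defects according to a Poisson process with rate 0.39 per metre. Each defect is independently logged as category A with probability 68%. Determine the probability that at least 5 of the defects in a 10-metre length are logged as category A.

Thinning: the defects that are logged as category A themselves form a Poisson process with rate 0.68 × 0.39 = 0.2652 per metre.
Over the interval, μ = 0.2652 × 10 = 2.652 (a 10-metre length = 10 metres).
P(N ≥ 5) = 1 − P(N ≤ 4) ≈ 0.1300.

0.1300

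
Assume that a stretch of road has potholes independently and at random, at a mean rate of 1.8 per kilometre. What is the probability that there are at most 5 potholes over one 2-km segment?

0.8441

Over the interval, μ = 1.8 × 2 = 3.6 (a 2-km segment = 2 kilometres).
P(N ≤ 5) = Σ_{j=0}^{5} e^(−μ) μ^j/j! ≈ 0.8441.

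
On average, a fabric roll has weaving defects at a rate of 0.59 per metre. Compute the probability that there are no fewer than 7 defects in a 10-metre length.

Over the interval, μ = 0.59 × 10 = 5.9 (a 10-metre length = 10 metres).
P(N ≥ 7) = 1 − P(N ≤ 6) = 1 − Σ_{j=0}^{6} e^(−μ) μ^j/j! ≈ 0.3776.

0.3776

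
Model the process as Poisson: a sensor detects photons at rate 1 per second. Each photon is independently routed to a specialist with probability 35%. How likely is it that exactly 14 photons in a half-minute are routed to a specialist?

0.0625

Thinning: the photons that are routed to a specialist themselves form a Poisson process with rate 0.35 × 1 = 0.35 per second.
Over the interval, μ = 0.35 × 30 = 10.5 (a half-minute = 30 seconds).
P(N = 14) = e^(−10.5) · 10.5^14/14! ≈ 0.0625.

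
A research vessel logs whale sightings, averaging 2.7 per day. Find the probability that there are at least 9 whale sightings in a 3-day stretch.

0.4214

Over the interval, μ = 2.7 × 3 = 8.1 (a 3-day stretch = 3 days).
P(N ≥ 9) = 1 − P(N ≤ 8) = 1 − Σ_{j=0}^{8} e^(−μ) μ^j/j! ≈ 0.4214.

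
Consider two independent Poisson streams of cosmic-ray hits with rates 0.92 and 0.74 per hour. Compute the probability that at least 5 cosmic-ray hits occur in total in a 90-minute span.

0.1075

Independent Poisson processes superpose: combined rate λ = 0.92 + 0.74 = 1.66 per hour.
Over the interval, μ = 1.66 × 1.5 = 2.49 (a 90-minute span = 1.5 hours).
P(N ≥ 5) = 1 − P(N ≤ 4) ≈ 0.1075.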